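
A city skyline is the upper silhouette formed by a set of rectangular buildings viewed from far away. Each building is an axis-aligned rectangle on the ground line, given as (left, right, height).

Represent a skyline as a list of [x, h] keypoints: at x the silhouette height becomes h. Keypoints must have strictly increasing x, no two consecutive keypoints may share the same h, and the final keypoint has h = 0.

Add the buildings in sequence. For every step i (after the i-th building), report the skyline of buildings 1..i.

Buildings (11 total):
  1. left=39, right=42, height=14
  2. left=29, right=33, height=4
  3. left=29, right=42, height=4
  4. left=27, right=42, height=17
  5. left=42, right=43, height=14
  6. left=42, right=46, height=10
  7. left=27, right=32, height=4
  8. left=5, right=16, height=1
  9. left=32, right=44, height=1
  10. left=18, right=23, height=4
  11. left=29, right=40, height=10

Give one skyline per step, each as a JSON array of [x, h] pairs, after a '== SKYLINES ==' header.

== SKYLINES ==
[[39,14],[42,0]]
[[29,4],[33,0],[39,14],[42,0]]
[[29,4],[39,14],[42,0]]
[[27,17],[42,0]]
[[27,17],[42,14],[43,0]]
[[27,17],[42,14],[43,10],[46,0]]
[[27,17],[42,14],[43,10],[46,0]]
[[5,1],[16,0],[27,17],[42,14],[43,10],[46,0]]
[[5,1],[16,0],[27,17],[42,14],[43,10],[46,0]]
[[5,1],[16,0],[18,4],[23,0],[27,17],[42,14],[43,10],[46,0]]
[[5,1],[16,0],[18,4],[23,0],[27,17],[42,14],[43,10],[46,0]]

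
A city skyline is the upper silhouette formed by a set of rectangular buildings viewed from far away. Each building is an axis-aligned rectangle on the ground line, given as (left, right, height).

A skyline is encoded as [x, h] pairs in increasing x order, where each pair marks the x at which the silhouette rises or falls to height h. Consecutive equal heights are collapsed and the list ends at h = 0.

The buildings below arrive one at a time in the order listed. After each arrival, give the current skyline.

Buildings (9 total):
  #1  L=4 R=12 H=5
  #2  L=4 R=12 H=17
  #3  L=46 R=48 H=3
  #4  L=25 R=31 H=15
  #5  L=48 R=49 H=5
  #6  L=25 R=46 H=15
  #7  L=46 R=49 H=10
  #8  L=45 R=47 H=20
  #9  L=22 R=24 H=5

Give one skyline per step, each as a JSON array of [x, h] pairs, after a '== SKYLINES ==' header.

== SKYLINES ==
[[4,5],[12,0]]
[[4,17],[12,0]]
[[4,17],[12,0],[46,3],[48,0]]
[[4,17],[12,0],[25,15],[31,0],[46,3],[48,0]]
[[4,17],[12,0],[25,15],[31,0],[46,3],[48,5],[49,0]]
[[4,17],[12,0],[25,15],[46,3],[48,5],[49,0]]
[[4,17],[12,0],[25,15],[46,10],[49,0]]
[[4,17],[12,0],[25,15],[45,20],[47,10],[49,0]]
[[4,17],[12,0],[22,5],[24,0],[25,15],[45,20],[47,10],[49,0]]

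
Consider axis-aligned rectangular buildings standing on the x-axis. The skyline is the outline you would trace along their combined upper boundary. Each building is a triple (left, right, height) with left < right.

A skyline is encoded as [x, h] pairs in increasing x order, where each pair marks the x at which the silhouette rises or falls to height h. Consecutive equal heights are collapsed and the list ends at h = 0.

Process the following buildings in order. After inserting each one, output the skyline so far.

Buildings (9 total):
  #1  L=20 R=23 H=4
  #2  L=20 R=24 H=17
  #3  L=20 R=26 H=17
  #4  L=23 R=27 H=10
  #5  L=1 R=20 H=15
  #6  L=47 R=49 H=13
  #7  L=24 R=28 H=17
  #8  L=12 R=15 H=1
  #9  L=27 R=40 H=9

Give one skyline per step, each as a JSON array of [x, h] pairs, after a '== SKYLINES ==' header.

== SKYLINES ==
[[20,4],[23,0]]
[[20,17],[24,0]]
[[20,17],[26,0]]
[[20,17],[26,10],[27,0]]
[[1,15],[20,17],[26,10],[27,0]]
[[1,15],[20,17],[26,10],[27,0],[47,13],[49,0]]
[[1,15],[20,17],[28,0],[47,13],[49,0]]
[[1,15],[20,17],[28,0],[47,13],[49,0]]
[[1,15],[20,17],[28,9],[40,0],[47,13],[49,0]]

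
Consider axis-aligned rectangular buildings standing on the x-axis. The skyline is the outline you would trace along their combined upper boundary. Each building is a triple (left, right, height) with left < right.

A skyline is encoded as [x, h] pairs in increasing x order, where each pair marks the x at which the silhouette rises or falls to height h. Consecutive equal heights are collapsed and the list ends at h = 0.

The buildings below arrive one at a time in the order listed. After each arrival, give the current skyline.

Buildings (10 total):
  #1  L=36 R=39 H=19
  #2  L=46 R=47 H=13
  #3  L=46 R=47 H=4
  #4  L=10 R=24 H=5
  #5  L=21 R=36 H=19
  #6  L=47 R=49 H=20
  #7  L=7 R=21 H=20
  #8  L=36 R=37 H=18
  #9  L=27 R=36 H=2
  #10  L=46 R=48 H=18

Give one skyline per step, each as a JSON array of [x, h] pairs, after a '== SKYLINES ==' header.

== SKYLINES ==
[[36,19],[39,0]]
[[36,19],[39,0],[46,13],[47,0]]
[[36,19],[39,0],[46,13],[47,0]]
[[10,5],[24,0],[36,19],[39,0],[46,13],[47,0]]
[[10,5],[21,19],[39,0],[46,13],[47,0]]
[[10,5],[21,19],[39,0],[46,13],[47,20],[49,0]]
[[7,20],[21,19],[39,0],[46,13],[47,20],[49,0]]
[[7,20],[21,19],[39,0],[46,13],[47,20],[49,0]]
[[7,20],[21,19],[39,0],[46,13],[47,20],[49,0]]
[[7,20],[21,19],[39,0],[46,18],[47,20],[49,0]]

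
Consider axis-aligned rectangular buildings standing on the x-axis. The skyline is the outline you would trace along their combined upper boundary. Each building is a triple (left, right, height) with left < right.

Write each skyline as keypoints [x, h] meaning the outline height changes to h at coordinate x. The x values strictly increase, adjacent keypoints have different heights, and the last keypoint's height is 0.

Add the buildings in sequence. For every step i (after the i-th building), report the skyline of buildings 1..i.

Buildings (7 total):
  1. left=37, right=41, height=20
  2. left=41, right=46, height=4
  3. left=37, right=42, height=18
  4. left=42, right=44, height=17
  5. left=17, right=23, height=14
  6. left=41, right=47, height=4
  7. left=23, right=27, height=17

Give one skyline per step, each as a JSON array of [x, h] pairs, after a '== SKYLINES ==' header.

== SKYLINES ==
[[37,20],[41,0]]
[[37,20],[41,4],[46,0]]
[[37,20],[41,18],[42,4],[46,0]]
[[37,20],[41,18],[42,17],[44,4],[46,0]]
[[17,14],[23,0],[37,20],[41,18],[42,17],[44,4],[46,0]]
[[17,14],[23,0],[37,20],[41,18],[42,17],[44,4],[47,0]]
[[17,14],[23,17],[27,0],[37,20],[41,18],[42,17],[44,4],[47,0]]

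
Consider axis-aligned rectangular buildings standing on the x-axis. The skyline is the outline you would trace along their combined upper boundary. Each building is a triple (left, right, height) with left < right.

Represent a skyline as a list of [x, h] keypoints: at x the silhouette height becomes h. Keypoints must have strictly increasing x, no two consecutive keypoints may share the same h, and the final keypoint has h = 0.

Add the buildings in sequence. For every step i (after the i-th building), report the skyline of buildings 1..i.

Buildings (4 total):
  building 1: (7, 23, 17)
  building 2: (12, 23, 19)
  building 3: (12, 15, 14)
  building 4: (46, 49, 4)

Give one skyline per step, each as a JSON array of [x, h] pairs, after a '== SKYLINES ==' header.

== SKYLINES ==
[[7,17],[23,0]]
[[7,17],[12,19],[23,0]]
[[7,17],[12,19],[23,0]]
[[7,17],[12,19],[23,0],[46,4],[49,0]]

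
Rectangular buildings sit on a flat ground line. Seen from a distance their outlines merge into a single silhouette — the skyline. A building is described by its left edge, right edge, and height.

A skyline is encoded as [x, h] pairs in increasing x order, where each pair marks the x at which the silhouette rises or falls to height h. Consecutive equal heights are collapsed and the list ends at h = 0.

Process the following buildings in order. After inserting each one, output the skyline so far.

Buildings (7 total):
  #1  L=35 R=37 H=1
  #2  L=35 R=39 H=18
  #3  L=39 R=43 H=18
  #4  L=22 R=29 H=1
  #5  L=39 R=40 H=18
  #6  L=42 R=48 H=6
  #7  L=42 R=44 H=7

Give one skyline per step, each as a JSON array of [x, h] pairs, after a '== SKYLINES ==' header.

== SKYLINES ==
[[35,1],[37,0]]
[[35,18],[39,0]]
[[35,18],[43,0]]
[[22,1],[29,0],[35,18],[43,0]]
[[22,1],[29,0],[35,18],[43,0]]
[[22,1],[29,0],[35,18],[43,6],[48,0]]
[[22,1],[29,0],[35,18],[43,7],[44,6],[48,0]]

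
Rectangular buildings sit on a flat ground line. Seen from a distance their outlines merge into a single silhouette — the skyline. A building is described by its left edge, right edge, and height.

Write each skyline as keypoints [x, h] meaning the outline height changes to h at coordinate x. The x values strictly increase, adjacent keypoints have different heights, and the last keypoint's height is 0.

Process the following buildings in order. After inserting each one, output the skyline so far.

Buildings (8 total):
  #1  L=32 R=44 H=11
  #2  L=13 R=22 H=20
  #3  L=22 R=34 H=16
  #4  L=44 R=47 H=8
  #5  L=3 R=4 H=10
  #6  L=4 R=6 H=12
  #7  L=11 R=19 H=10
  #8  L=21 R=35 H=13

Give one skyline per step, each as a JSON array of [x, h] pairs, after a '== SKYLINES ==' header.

== SKYLINES ==
[[32,11],[44,0]]
[[13,20],[22,0],[32,11],[44,0]]
[[13,20],[22,16],[34,11],[44,0]]
[[13,20],[22,16],[34,11],[44,8],[47,0]]
[[3,10],[4,0],[13,20],[22,16],[34,11],[44,8],[47,0]]
[[3,10],[4,12],[6,0],[13,20],[22,16],[34,11],[44,8],[47,0]]
[[3,10],[4,12],[6,0],[11,10],[13,20],[22,16],[34,11],[44,8],[47,0]]
[[3,10],[4,12],[6,0],[11,10],[13,20],[22,16],[34,13],[35,11],[44,8],[47,0]]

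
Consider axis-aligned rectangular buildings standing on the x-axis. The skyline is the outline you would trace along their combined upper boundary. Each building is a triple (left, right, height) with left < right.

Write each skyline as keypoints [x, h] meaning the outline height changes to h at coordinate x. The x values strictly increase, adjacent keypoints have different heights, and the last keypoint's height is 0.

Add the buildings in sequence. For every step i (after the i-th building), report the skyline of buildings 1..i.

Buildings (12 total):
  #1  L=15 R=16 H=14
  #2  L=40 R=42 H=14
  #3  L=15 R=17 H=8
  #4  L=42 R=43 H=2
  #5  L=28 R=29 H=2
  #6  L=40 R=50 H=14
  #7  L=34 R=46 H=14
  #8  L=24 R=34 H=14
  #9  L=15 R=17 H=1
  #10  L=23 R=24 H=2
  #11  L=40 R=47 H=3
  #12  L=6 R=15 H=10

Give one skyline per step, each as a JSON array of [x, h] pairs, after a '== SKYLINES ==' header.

== SKYLINES ==
[[15,14],[16,0]]
[[15,14],[16,0],[40,14],[42,0]]
[[15,14],[16,8],[17,0],[40,14],[42,0]]
[[15,14],[16,8],[17,0],[40,14],[42,2],[43,0]]
[[15,14],[16,8],[17,0],[28,2],[29,0],[40,14],[42,2],[43,0]]
[[15,14],[16,8],[17,0],[28,2],[29,0],[40,14],[50,0]]
[[15,14],[16,8],[17,0],[28,2],[29,0],[34,14],[50,0]]
[[15,14],[16,8],[17,0],[24,14],[50,0]]
[[15,14],[16,8],[17,0],[24,14],[50,0]]
[[15,14],[16,8],[17,0],[23,2],[24,14],[50,0]]
[[15,14],[16,8],[17,0],[23,2],[24,14],[50,0]]
[[6,10],[15,14],[16,8],[17,0],[23,2],[24,14],[50,0]]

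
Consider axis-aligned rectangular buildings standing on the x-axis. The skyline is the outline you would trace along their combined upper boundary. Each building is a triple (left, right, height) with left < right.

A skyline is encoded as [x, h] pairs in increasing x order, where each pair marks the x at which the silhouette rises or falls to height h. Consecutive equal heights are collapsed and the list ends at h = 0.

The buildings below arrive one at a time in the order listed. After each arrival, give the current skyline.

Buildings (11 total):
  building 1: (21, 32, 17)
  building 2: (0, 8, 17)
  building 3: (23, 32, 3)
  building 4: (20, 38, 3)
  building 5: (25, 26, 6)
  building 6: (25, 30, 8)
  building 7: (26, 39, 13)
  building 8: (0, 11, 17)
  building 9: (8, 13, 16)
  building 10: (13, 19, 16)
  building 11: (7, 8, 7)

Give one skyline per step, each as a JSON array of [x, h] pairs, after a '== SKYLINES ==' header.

== SKYLINES ==
[[21,17],[32,0]]
[[0,17],[8,0],[21,17],[32,0]]
[[0,17],[8,0],[21,17],[32,0]]
[[0,17],[8,0],[20,3],[21,17],[32,3],[38,0]]
[[0,17],[8,0],[20,3],[21,17],[32,3],[38,0]]
[[0,17],[8,0],[20,3],[21,17],[32,3],[38,0]]
[[0,17],[8,0],[20,3],[21,17],[32,13],[39,0]]
[[0,17],[11,0],[20,3],[21,17],[32,13],[39,0]]
[[0,17],[11,16],[13,0],[20,3],[21,17],[32,13],[39,0]]
[[0,17],[11,16],[19,0],[20,3],[21,17],[32,13],[39,0]]
[[0,17],[11,16],[19,0],[20,3],[21,17],[32,13],[39,0]]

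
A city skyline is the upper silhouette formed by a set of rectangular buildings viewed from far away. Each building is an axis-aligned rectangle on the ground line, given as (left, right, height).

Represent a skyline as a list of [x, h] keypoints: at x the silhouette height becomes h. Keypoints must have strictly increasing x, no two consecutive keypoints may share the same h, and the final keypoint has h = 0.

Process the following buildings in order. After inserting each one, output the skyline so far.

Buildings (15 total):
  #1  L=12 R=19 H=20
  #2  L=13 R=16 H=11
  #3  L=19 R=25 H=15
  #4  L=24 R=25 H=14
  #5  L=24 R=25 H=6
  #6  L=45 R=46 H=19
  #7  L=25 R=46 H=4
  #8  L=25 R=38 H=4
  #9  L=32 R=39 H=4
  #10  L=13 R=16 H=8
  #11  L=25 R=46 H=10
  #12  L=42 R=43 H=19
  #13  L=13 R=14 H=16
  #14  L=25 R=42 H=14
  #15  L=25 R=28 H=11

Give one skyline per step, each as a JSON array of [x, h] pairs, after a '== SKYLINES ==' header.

== SKYLINES ==
[[12,20],[19,0]]
[[12,20],[19,0]]
[[12,20],[19,15],[25,0]]
[[12,20],[19,15],[25,0]]
[[12,20],[19,15],[25,0]]
[[12,20],[19,15],[25,0],[45,19],[46,0]]
[[12,20],[19,15],[25,4],[45,19],[46,0]]
[[12,20],[19,15],[25,4],[45,19],[46,0]]
[[12,20],[19,15],[25,4],[45,19],[46,0]]
[[12,20],[19,15],[25,4],[45,19],[46,0]]
[[12,20],[19,15],[25,10],[45,19],[46,0]]
[[12,20],[19,15],[25,10],[42,19],[43,10],[45,19],[46,0]]
[[12,20],[19,15],[25,10],[42,19],[43,10],[45,19],[46,0]]
[[12,20],[19,15],[25,14],[42,19],[43,10],[45,19],[46,0]]
[[12,20],[19,15],[25,14],[42,19],[43,10],[45,19],[46,0]]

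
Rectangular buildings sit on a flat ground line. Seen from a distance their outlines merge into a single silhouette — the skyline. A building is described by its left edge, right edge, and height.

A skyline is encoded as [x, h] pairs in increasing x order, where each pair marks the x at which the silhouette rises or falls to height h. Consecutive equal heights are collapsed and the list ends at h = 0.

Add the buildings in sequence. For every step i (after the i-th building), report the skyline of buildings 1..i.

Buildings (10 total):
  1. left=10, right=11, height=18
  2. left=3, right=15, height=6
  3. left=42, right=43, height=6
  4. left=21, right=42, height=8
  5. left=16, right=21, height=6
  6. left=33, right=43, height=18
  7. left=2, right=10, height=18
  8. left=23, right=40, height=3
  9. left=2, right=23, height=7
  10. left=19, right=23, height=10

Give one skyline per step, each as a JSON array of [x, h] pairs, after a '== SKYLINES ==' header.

== SKYLINES ==
[[10,18],[11,0]]
[[3,6],[10,18],[11,6],[15,0]]
[[3,6],[10,18],[11,6],[15,0],[42,6],[43,0]]
[[3,6],[10,18],[11,6],[15,0],[21,8],[42,6],[43,0]]
[[3,6],[10,18],[11,6],[15,0],[16,6],[21,8],[42,6],[43,0]]
[[3,6],[10,18],[11,6],[15,0],[16,6],[21,8],[33,18],[43,0]]
[[2,18],[11,6],[15,0],[16,6],[21,8],[33,18],[43,0]]
[[2,18],[11,6],[15,0],[16,6],[21,8],[33,18],[43,0]]
[[2,18],[11,7],[21,8],[33,18],[43,0]]
[[2,18],[11,7],[19,10],[23,8],[33,18],[43,0]]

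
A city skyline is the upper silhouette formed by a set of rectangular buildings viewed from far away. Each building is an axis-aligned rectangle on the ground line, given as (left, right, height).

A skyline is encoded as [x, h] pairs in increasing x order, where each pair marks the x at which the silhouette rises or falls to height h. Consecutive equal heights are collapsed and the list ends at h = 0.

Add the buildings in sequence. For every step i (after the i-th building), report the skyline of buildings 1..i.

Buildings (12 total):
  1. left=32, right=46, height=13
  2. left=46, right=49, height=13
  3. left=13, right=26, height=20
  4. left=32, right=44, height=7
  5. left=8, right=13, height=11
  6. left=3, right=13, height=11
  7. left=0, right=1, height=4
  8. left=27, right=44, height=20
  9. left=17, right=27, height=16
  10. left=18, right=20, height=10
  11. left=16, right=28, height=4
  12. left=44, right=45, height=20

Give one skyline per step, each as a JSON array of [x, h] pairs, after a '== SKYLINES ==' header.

== SKYLINES ==
[[32,13],[46,0]]
[[32,13],[49,0]]
[[13,20],[26,0],[32,13],[49,0]]
[[13,20],[26,0],[32,13],[49,0]]
[[8,11],[13,20],[26,0],[32,13],[49,0]]
[[3,11],[13,20],[26,0],[32,13],[49,0]]
[[0,4],[1,0],[3,11],[13,20],[26,0],[32,13],[49,0]]
[[0,4],[1,0],[3,11],[13,20],[26,0],[27,20],[44,13],[49,0]]
[[0,4],[1,0],[3,11],[13,20],[26,16],[27,20],[44,13],[49,0]]
[[0,4],[1,0],[3,11],[13,20],[26,16],[27,20],[44,13],[49,0]]
[[0,4],[1,0],[3,11],[13,20],[26,16],[27,20],[44,13],[49,0]]
[[0,4],[1,0],[3,11],[13,20],[26,16],[27,20],[45,13],[49,0]]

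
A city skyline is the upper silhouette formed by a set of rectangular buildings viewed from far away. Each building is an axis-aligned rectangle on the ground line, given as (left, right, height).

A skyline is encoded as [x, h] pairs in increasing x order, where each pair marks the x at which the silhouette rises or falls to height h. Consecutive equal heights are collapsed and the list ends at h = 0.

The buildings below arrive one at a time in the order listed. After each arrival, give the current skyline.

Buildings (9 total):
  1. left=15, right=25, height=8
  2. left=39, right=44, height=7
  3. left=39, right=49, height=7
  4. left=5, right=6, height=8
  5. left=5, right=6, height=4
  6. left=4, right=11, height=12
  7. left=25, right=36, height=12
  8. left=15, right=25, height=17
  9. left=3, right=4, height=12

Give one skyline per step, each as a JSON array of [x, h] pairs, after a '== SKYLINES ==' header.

== SKYLINES ==
[[15,8],[25,0]]
[[15,8],[25,0],[39,7],[44,0]]
[[15,8],[25,0],[39,7],[49,0]]
[[5,8],[6,0],[15,8],[25,0],[39,7],[49,0]]
[[5,8],[6,0],[15,8],[25,0],[39,7],[49,0]]
[[4,12],[11,0],[15,8],[25,0],[39,7],[49,0]]
[[4,12],[11,0],[15,8],[25,12],[36,0],[39,7],[49,0]]
[[4,12],[11,0],[15,17],[25,12],[36,0],[39,7],[49,0]]
[[3,12],[11,0],[15,17],[25,12],[36,0],[39,7],[49,0]]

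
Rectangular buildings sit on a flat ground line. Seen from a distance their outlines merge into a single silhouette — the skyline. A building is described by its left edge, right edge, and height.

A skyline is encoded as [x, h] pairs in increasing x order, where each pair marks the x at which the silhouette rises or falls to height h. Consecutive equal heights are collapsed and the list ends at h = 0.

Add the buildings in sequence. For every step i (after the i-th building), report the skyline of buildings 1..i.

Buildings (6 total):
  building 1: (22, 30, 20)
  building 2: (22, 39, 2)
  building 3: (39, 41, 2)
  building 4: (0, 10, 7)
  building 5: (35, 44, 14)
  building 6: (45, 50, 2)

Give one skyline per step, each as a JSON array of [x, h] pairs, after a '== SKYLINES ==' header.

== SKYLINES ==
[[22,20],[30,0]]
[[22,20],[30,2],[39,0]]
[[22,20],[30,2],[41,0]]
[[0,7],[10,0],[22,20],[30,2],[41,0]]
[[0,7],[10,0],[22,20],[30,2],[35,14],[44,0]]
[[0,7],[10,0],[22,20],[30,2],[35,14],[44,0],[45,2],[50,0]]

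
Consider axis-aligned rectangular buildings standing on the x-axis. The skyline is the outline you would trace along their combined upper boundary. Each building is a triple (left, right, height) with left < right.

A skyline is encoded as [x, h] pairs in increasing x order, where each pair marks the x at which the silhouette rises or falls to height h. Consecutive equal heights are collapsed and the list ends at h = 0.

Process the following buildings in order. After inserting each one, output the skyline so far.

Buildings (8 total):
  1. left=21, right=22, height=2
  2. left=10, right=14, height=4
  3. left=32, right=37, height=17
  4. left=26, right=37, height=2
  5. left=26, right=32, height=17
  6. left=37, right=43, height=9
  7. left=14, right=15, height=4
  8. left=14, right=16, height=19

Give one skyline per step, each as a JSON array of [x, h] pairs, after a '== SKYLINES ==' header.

== SKYLINES ==
[[21,2],[22,0]]
[[10,4],[14,0],[21,2],[22,0]]
[[10,4],[14,0],[21,2],[22,0],[32,17],[37,0]]
[[10,4],[14,0],[21,2],[22,0],[26,2],[32,17],[37,0]]
[[10,4],[14,0],[21,2],[22,0],[26,17],[37,0]]
[[10,4],[14,0],[21,2],[22,0],[26,17],[37,9],[43,0]]
[[10,4],[15,0],[21,2],[22,0],[26,17],[37,9],[43,0]]
[[10,4],[14,19],[16,0],[21,2],[22,0],[26,17],[37,9],[43,0]]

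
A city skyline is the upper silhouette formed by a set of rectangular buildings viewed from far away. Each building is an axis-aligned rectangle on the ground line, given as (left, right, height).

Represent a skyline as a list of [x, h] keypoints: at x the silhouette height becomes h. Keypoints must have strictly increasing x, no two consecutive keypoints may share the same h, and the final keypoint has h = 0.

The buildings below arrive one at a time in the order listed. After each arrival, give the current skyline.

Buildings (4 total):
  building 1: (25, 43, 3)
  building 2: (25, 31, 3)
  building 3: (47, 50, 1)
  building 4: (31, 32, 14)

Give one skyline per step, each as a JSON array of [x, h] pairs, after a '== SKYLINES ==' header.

== SKYLINES ==
[[25,3],[43,0]]
[[25,3],[43,0]]
[[25,3],[43,0],[47,1],[50,0]]
[[25,3],[31,14],[32,3],[43,0],[47,1],[50,0]]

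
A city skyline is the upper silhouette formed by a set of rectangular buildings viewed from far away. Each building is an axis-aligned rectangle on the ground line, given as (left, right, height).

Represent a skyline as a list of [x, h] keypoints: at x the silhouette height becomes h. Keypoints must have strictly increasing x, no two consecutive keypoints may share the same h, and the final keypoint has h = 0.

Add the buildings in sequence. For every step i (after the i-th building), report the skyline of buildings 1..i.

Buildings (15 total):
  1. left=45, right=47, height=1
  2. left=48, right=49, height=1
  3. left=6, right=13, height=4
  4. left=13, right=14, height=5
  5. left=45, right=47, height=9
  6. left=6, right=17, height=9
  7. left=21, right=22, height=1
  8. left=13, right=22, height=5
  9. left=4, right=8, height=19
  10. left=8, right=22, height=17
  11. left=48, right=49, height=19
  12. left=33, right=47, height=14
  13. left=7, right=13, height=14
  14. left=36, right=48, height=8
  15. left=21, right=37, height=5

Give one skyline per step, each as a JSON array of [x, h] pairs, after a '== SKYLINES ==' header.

== SKYLINES ==
[[45,1],[47,0]]
[[45,1],[47,0],[48,1],[49,0]]
[[6,4],[13,0],[45,1],[47,0],[48,1],[49,0]]
[[6,4],[13,5],[14,0],[45,1],[47,0],[48,1],[49,0]]
[[6,4],[13,5],[14,0],[45,9],[47,0],[48,1],[49,0]]
[[6,9],[17,0],[45,9],[47,0],[48,1],[49,0]]
[[6,9],[17,0],[21,1],[22,0],[45,9],[47,0],[48,1],[49,0]]
[[6,9],[17,5],[22,0],[45,9],[47,0],[48,1],[49,0]]
[[4,19],[8,9],[17,5],[22,0],[45,9],[47,0],[48,1],[49,0]]
[[4,19],[8,17],[22,0],[45,9],[47,0],[48,1],[49,0]]
[[4,19],[8,17],[22,0],[45,9],[47,0],[48,19],[49,0]]
[[4,19],[8,17],[22,0],[33,14],[47,0],[48,19],[49,0]]
[[4,19],[8,17],[22,0],[33,14],[47,0],[48,19],[49,0]]
[[4,19],[8,17],[22,0],[33,14],[47,8],[48,19],[49,0]]
[[4,19],[8,17],[22,5],[33,14],[47,8],[48,19],[49,0]]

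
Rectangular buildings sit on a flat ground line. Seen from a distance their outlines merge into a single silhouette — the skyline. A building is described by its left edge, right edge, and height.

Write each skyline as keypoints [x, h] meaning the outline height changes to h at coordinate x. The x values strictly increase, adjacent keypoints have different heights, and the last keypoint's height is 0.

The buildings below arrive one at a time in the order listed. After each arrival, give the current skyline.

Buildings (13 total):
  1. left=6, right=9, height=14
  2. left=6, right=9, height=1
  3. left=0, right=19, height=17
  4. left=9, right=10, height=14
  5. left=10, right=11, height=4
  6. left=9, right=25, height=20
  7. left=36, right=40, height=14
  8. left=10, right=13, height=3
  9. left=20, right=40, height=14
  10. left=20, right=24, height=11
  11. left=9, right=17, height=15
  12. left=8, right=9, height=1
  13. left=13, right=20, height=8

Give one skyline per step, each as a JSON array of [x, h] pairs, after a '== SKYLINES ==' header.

== SKYLINES ==
[[6,14],[9,0]]
[[6,14],[9,0]]
[[0,17],[19,0]]
[[0,17],[19,0]]
[[0,17],[19,0]]
[[0,17],[9,20],[25,0]]
[[0,17],[9,20],[25,0],[36,14],[40,0]]
[[0,17],[9,20],[25,0],[36,14],[40,0]]
[[0,17],[9,20],[25,14],[40,0]]
[[0,17],[9,20],[25,14],[40,0]]
[[0,17],[9,20],[25,14],[40,0]]
[[0,17],[9,20],[25,14],[40,0]]
[[0,17],[9,20],[25,14],[40,0]]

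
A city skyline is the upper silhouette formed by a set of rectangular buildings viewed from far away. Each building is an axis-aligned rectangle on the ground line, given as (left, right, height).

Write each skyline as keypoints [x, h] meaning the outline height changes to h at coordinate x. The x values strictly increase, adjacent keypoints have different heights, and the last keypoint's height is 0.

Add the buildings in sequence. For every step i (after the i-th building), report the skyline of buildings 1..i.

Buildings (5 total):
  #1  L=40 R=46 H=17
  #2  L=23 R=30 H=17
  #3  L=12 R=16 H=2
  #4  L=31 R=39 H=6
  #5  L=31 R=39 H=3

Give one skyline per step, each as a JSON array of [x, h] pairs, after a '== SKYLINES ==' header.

== SKYLINES ==
[[40,17],[46,0]]
[[23,17],[30,0],[40,17],[46,0]]
[[12,2],[16,0],[23,17],[30,0],[40,17],[46,0]]
[[12,2],[16,0],[23,17],[30,0],[31,6],[39,0],[40,17],[46,0]]
[[12,2],[16,0],[23,17],[30,0],[31,6],[39,0],[40,17],[46,0]]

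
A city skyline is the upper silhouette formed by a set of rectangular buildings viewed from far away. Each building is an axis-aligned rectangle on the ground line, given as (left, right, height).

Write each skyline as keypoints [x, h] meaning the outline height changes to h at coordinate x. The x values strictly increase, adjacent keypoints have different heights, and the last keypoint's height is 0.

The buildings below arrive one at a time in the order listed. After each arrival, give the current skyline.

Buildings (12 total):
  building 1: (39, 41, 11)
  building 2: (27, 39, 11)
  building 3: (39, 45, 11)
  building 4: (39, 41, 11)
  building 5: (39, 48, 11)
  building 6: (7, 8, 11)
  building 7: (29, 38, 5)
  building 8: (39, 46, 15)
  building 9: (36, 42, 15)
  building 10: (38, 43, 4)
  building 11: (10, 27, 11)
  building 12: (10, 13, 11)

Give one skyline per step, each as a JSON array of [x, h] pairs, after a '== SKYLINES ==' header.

== SKYLINES ==
[[39,11],[41,0]]
[[27,11],[41,0]]
[[27,11],[45,0]]
[[27,11],[45,0]]
[[27,11],[48,0]]
[[7,11],[8,0],[27,11],[48,0]]
[[7,11],[8,0],[27,11],[48,0]]
[[7,11],[8,0],[27,11],[39,15],[46,11],[48,0]]
[[7,11],[8,0],[27,11],[36,15],[46,11],[48,0]]
[[7,11],[8,0],[27,11],[36,15],[46,11],[48,0]]
[[7,11],[8,0],[10,11],[36,15],[46,11],[48,0]]
[[7,11],[8,0],[10,11],[36,15],[46,11],[48,0]]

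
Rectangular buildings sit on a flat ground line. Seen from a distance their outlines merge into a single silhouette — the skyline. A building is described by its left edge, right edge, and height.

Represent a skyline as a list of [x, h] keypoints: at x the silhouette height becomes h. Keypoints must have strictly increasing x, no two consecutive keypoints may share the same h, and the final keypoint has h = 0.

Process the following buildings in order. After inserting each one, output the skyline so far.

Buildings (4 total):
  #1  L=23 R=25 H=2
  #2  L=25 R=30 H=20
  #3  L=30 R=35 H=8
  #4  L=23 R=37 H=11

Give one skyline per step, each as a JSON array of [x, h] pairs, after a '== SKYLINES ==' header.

== SKYLINES ==
[[23,2],[25,0]]
[[23,2],[25,20],[30,0]]
[[23,2],[25,20],[30,8],[35,0]]
[[23,11],[25,20],[30,11],[37,0]]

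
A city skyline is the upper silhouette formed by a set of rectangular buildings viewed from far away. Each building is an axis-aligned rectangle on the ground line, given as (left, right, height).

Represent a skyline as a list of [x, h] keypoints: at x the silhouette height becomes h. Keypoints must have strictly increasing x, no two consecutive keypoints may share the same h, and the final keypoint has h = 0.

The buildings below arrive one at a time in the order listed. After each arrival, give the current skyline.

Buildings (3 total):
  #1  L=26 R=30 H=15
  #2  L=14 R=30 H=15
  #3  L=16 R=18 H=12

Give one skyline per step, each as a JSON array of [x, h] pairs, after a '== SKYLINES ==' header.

== SKYLINES ==
[[26,15],[30,0]]
[[14,15],[30,0]]
[[14,15],[30,0]]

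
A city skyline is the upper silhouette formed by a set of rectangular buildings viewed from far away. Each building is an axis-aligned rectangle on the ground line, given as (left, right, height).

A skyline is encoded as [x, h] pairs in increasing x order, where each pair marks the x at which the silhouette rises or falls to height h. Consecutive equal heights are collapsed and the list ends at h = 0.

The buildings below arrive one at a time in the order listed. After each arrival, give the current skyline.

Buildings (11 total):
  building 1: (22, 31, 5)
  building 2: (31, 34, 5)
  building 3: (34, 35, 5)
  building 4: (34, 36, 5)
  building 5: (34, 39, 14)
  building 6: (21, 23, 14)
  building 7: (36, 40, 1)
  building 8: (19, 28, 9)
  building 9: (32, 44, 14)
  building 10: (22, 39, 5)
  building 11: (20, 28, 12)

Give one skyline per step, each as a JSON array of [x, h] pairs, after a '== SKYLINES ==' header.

== SKYLINES ==
[[22,5],[31,0]]
[[22,5],[34,0]]
[[22,5],[35,0]]
[[22,5],[36,0]]
[[22,5],[34,14],[39,0]]
[[21,14],[23,5],[34,14],[39,0]]
[[21,14],[23,5],[34,14],[39,1],[40,0]]
[[19,9],[21,14],[23,9],[28,5],[34,14],[39,1],[40,0]]
[[19,9],[21,14],[23,9],[28,5],[32,14],[44,0]]
[[19,9],[21,14],[23,9],[28,5],[32,14],[44,0]]
[[19,9],[20,12],[21,14],[23,12],[28,5],[32,14],[44,0]]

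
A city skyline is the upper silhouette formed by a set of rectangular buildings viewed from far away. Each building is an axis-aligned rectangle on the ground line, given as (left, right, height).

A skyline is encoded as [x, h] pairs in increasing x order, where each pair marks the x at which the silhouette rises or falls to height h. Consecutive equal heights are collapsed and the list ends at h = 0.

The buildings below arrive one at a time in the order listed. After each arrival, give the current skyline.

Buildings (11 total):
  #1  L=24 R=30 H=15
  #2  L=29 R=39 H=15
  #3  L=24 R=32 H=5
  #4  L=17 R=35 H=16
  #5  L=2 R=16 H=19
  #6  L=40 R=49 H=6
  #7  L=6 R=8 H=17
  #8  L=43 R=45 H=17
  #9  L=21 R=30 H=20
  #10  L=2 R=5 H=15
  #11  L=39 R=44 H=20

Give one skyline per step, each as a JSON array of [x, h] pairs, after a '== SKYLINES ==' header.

== SKYLINES ==
[[24,15],[30,0]]
[[24,15],[39,0]]
[[24,15],[39,0]]
[[17,16],[35,15],[39,0]]
[[2,19],[16,0],[17,16],[35,15],[39,0]]
[[2,19],[16,0],[17,16],[35,15],[39,0],[40,6],[49,0]]
[[2,19],[16,0],[17,16],[35,15],[39,0],[40,6],[49,0]]
[[2,19],[16,0],[17,16],[35,15],[39,0],[40,6],[43,17],[45,6],[49,0]]
[[2,19],[16,0],[17,16],[21,20],[30,16],[35,15],[39,0],[40,6],[43,17],[45,6],[49,0]]
[[2,19],[16,0],[17,16],[21,20],[30,16],[35,15],[39,0],[40,6],[43,17],[45,6],[49,0]]
[[2,19],[16,0],[17,16],[21,20],[30,16],[35,15],[39,20],[44,17],[45,6],[49,0]]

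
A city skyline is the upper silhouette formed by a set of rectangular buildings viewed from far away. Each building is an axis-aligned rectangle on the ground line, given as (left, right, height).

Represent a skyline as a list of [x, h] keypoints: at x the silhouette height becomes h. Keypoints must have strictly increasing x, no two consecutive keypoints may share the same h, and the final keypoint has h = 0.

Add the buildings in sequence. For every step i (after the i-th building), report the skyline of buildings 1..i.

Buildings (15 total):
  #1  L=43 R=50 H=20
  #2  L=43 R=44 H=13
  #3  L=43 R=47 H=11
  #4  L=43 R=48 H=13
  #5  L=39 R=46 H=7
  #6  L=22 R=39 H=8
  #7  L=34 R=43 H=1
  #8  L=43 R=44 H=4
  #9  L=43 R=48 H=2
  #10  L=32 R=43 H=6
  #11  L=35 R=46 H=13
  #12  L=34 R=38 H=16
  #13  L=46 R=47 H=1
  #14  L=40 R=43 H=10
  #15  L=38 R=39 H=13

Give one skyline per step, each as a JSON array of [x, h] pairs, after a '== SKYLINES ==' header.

== SKYLINES ==
[[43,20],[50,0]]
[[43,20],[50,0]]
[[43,20],[50,0]]
[[43,20],[50,0]]
[[39,7],[43,20],[50,0]]
[[22,8],[39,7],[43,20],[50,0]]
[[22,8],[39,7],[43,20],[50,0]]
[[22,8],[39,7],[43,20],[50,0]]
[[22,8],[39,7],[43,20],[50,0]]
[[22,8],[39,7],[43,20],[50,0]]
[[22,8],[35,13],[43,20],[50,0]]
[[22,8],[34,16],[38,13],[43,20],[50,0]]
[[22,8],[34,16],[38,13],[43,20],[50,0]]
[[22,8],[34,16],[38,13],[43,20],[50,0]]
[[22,8],[34,16],[38,13],[43,20],[50,0]]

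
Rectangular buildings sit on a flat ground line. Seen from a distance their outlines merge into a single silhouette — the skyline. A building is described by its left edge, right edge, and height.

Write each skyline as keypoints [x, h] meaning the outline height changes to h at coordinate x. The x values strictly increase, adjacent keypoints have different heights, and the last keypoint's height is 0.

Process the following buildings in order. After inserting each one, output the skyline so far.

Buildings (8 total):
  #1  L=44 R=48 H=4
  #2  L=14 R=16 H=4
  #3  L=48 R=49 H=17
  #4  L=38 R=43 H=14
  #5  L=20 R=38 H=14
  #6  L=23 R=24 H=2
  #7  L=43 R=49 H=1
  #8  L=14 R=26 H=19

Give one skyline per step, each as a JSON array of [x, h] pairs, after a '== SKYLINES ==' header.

== SKYLINES ==
[[44,4],[48,0]]
[[14,4],[16,0],[44,4],[48,0]]
[[14,4],[16,0],[44,4],[48,17],[49,0]]
[[14,4],[16,0],[38,14],[43,0],[44,4],[48,17],[49,0]]
[[14,4],[16,0],[20,14],[43,0],[44,4],[48,17],[49,0]]
[[14,4],[16,0],[20,14],[43,0],[44,4],[48,17],[49,0]]
[[14,4],[16,0],[20,14],[43,1],[44,4],[48,17],[49,0]]
[[14,19],[26,14],[43,1],[44,4],[48,17],[49,0]]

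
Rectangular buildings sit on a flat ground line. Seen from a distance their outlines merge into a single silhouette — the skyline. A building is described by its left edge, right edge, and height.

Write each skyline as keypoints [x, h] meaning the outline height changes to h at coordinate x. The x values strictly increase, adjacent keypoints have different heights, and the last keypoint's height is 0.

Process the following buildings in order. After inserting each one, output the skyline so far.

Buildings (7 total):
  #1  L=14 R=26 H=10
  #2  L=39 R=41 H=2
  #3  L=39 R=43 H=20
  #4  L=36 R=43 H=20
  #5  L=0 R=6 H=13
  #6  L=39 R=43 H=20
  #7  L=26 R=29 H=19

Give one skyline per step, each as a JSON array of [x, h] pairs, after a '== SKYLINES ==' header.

== SKYLINES ==
[[14,10],[26,0]]
[[14,10],[26,0],[39,2],[41,0]]
[[14,10],[26,0],[39,20],[43,0]]
[[14,10],[26,0],[36,20],[43,0]]
[[0,13],[6,0],[14,10],[26,0],[36,20],[43,0]]
[[0,13],[6,0],[14,10],[26,0],[36,20],[43,0]]
[[0,13],[6,0],[14,10],[26,19],[29,0],[36,20],[43,0]]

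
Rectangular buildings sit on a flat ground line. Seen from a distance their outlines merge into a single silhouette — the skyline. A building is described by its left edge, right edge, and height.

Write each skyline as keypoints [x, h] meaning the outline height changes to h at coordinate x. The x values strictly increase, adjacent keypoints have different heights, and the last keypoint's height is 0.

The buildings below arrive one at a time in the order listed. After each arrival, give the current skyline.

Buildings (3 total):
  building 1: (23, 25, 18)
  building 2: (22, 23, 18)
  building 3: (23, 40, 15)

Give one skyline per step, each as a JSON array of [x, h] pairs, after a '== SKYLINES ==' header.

== SKYLINES ==
[[23,18],[25,0]]
[[22,18],[25,0]]
[[22,18],[25,15],[40,0]]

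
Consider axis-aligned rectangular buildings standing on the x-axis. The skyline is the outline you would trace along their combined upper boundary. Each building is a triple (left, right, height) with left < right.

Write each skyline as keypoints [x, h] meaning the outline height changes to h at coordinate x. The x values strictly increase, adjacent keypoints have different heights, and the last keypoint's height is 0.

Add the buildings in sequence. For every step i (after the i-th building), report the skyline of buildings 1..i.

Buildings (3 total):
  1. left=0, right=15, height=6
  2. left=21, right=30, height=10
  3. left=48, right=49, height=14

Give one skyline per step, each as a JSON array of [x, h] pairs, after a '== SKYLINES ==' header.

== SKYLINES ==
[[0,6],[15,0]]
[[0,6],[15,0],[21,10],[30,0]]
[[0,6],[15,0],[21,10],[30,0],[48,14],[49,0]]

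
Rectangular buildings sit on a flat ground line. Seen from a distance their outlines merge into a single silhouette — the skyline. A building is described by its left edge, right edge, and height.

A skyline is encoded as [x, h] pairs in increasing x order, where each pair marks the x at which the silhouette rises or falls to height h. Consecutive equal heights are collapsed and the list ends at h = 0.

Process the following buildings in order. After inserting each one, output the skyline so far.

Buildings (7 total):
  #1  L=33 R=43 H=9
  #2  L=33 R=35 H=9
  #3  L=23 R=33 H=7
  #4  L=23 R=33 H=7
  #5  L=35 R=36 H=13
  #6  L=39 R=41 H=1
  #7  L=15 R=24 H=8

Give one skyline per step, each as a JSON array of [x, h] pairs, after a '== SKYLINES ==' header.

== SKYLINES ==
[[33,9],[43,0]]
[[33,9],[43,0]]
[[23,7],[33,9],[43,0]]
[[23,7],[33,9],[43,0]]
[[23,7],[33,9],[35,13],[36,9],[43,0]]
[[23,7],[33,9],[35,13],[36,9],[43,0]]
[[15,8],[24,7],[33,9],[35,13],[36,9],[43,0]]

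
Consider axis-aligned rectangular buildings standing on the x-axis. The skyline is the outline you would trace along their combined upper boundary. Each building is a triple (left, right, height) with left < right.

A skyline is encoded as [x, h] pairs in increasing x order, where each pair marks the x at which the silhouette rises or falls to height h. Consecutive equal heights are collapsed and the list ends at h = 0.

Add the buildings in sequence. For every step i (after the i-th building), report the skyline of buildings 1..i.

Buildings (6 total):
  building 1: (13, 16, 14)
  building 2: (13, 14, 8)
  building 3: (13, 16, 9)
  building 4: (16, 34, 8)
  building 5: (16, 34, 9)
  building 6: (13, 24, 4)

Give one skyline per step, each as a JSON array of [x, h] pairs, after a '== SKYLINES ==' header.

== SKYLINES ==
[[13,14],[16,0]]
[[13,14],[16,0]]
[[13,14],[16,0]]
[[13,14],[16,8],[34,0]]
[[13,14],[16,9],[34,0]]
[[13,14],[16,9],[34,0]]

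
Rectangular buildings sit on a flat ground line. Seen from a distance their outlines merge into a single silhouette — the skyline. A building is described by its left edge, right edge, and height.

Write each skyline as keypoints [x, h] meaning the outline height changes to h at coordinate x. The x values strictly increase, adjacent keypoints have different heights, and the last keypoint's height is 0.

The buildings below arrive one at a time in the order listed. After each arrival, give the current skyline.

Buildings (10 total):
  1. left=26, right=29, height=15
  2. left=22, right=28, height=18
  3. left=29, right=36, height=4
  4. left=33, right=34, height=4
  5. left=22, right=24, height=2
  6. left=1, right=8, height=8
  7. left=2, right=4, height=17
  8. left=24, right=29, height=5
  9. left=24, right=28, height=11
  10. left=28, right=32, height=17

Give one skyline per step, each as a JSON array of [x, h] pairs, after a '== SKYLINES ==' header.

== SKYLINES ==
[[26,15],[29,0]]
[[22,18],[28,15],[29,0]]
[[22,18],[28,15],[29,4],[36,0]]
[[22,18],[28,15],[29,4],[36,0]]
[[22,18],[28,15],[29,4],[36,0]]
[[1,8],[8,0],[22,18],[28,15],[29,4],[36,0]]
[[1,8],[2,17],[4,8],[8,0],[22,18],[28,15],[29,4],[36,0]]
[[1,8],[2,17],[4,8],[8,0],[22,18],[28,15],[29,4],[36,0]]
[[1,8],[2,17],[4,8],[8,0],[22,18],[28,15],[29,4],[36,0]]
[[1,8],[2,17],[4,8],[8,0],[22,18],[28,17],[32,4],[36,0]]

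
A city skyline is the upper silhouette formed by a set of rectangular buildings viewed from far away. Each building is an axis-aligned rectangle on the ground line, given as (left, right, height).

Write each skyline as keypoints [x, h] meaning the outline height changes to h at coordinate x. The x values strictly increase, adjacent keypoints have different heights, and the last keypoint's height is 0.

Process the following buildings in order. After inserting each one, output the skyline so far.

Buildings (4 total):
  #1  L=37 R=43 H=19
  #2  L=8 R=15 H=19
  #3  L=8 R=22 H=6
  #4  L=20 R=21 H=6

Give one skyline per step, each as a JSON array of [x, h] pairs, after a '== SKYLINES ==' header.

== SKYLINES ==
[[37,19],[43,0]]
[[8,19],[15,0],[37,19],[43,0]]
[[8,19],[15,6],[22,0],[37,19],[43,0]]
[[8,19],[15,6],[22,0],[37,19],[43,0]]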